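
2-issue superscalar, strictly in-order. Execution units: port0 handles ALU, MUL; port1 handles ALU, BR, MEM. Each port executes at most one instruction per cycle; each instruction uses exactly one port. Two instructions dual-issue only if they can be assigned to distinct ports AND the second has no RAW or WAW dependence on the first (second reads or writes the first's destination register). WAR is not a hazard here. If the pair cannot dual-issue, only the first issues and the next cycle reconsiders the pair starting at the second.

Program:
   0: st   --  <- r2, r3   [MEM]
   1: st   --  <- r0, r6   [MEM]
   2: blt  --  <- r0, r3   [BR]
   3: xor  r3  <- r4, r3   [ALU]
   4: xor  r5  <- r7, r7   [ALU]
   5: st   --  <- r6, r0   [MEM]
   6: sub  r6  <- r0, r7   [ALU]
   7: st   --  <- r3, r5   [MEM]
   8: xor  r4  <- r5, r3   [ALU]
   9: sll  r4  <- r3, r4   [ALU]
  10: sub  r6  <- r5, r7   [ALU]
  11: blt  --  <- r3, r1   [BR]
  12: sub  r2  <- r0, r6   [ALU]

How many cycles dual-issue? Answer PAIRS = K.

0. st.MEM @i0  | no-port MEM/MEM
1. st.MEM @i1  | no-port MEM/BR
2. blt.BR+xor.ALU @i2&i3  | dual
3. xor.ALU+st.MEM @i4&i5  | dual
4. sub.ALU+st.MEM @i6&i7  | dual
5. xor.ALU @i8  | RAW+WAW r4
6. sll.ALU+sub.ALU @i9&i10  | dual
7. blt.BR+sub.ALU @i11&i12  | dual

PAIRS = 5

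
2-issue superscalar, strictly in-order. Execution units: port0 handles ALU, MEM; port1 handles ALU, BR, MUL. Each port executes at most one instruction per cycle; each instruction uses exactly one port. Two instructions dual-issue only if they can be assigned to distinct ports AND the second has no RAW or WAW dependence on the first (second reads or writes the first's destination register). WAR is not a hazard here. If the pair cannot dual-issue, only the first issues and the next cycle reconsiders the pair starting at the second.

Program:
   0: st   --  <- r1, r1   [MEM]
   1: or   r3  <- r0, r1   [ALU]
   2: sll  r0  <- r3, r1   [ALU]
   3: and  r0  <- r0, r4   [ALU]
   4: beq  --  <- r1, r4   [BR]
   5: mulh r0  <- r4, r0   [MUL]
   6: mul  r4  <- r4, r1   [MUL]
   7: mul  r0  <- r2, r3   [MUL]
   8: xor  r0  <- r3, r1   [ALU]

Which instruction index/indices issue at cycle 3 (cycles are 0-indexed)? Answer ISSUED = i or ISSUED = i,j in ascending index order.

ISSUED = 5

t=0 i0/i1:st;or ; pair
t=1 i2:sll ; RAW+WAW r0
t=2 i3/i4:and;beq ; pair
t=3 i5:mulh ; no-port MUL/MUL
t=4 i6:mul ; no-port MUL/MUL
t=5 i7:mul ; WAW r0
t=6 i8:xor ; tail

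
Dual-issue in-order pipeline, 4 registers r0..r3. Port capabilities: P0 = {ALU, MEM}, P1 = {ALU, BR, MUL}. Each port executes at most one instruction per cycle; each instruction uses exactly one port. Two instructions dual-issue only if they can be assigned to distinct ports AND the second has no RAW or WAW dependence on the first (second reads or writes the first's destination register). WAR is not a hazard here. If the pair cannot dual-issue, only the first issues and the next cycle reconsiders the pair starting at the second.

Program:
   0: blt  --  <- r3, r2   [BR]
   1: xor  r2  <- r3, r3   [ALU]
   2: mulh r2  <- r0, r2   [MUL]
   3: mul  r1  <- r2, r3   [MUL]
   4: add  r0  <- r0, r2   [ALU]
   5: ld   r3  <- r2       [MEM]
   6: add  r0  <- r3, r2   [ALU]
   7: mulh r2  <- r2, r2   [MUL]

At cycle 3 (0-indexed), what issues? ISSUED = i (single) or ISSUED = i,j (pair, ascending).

ISSUED = 5

[0] i0+i1  blt.BR+xor.ALU  -- 2-wide
[1] i2  mulh.MUL  -- no-port MUL/MUL
[2] i3+i4  mul.MUL+add.ALU  -- 2-wide
[3] i5  ld.MEM  -- RAW r3
[4] i6+i7  add.ALU+mulh.MUL  -- 2-wide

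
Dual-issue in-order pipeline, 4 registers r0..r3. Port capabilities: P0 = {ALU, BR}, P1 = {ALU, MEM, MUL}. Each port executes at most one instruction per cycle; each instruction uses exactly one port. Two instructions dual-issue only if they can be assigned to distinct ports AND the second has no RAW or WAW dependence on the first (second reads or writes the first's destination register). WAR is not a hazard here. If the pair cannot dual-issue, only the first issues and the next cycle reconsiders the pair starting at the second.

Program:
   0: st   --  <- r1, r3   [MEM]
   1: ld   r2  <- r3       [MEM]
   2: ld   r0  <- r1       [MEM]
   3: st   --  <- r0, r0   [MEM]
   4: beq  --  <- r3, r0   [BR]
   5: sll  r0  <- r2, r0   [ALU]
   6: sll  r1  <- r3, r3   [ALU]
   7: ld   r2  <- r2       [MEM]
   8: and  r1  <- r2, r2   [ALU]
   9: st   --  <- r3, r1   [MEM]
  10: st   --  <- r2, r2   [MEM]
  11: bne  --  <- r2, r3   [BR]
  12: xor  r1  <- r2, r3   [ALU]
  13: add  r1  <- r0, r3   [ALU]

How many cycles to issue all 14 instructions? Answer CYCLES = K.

CYCLES = 11

0. st @i0  | no-port MEM/MEM
1. ld @i1  | no-port MEM/MEM
2. ld @i2  | no-port MEM/MEM
3. st beq @i3/i4  | 2-wide
4. sll sll @i5/i6  | 2-wide
5. ld @i7  | RAW r2
6. and @i8  | RAW r1
7. st @i9  | no-port MEM/MEM
8. st bne @i10/i11  | 2-wide
9. xor @i12  | WAW r1
10. add @i13  | tail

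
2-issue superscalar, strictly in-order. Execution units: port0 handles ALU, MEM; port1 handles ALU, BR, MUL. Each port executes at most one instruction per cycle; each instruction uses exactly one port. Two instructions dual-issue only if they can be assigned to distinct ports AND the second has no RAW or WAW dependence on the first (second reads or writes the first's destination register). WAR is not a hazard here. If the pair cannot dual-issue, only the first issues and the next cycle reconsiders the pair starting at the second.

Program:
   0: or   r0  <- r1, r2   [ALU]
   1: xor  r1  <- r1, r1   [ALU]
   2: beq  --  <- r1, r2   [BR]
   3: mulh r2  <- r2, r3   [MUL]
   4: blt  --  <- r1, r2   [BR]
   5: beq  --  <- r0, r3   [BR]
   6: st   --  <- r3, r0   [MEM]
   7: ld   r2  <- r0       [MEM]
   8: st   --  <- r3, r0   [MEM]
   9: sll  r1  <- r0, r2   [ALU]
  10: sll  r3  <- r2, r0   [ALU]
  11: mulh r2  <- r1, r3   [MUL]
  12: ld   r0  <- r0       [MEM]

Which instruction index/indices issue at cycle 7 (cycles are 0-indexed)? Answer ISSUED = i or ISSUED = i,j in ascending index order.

c0: i0/i1 or xor  pair
c1: i2 beq  no-port BR/MUL
c2: i3 mulh  no-port MUL/BR
c3: i4 blt  no-port BR/BR
c4: i5/i6 beq st  pair
c5: i7 ld  no-port MEM/MEM
c6: i8/i9 st sll  pair
c7: i10 sll  RAW r3
c8: i11/i12 mulh ld  pair

ISSUED = 10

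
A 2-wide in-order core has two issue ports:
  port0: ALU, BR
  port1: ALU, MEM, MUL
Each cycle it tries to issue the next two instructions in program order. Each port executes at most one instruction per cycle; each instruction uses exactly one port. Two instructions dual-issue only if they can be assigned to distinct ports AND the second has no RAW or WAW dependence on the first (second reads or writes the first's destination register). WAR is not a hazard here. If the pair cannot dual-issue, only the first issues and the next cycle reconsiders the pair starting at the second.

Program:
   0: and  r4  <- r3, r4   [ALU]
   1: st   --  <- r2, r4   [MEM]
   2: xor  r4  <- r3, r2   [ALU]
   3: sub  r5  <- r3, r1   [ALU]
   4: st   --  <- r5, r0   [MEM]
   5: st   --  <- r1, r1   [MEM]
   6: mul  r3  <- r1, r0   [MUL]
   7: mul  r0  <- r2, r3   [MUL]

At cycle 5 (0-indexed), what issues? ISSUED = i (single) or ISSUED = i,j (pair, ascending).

ISSUED = 6

c0: i0 and.ALU  RAW r4
c1: i1&i2 st.MEM xor.ALU  dual
c2: i3 sub.ALU  RAW r5
c3: i4 st.MEM  no-port MEM/MEM
c4: i5 st.MEM  no-port MEM/MUL
c5: i6 mul.MUL  no-port MUL/MUL
c6: i7 mul.MUL  tail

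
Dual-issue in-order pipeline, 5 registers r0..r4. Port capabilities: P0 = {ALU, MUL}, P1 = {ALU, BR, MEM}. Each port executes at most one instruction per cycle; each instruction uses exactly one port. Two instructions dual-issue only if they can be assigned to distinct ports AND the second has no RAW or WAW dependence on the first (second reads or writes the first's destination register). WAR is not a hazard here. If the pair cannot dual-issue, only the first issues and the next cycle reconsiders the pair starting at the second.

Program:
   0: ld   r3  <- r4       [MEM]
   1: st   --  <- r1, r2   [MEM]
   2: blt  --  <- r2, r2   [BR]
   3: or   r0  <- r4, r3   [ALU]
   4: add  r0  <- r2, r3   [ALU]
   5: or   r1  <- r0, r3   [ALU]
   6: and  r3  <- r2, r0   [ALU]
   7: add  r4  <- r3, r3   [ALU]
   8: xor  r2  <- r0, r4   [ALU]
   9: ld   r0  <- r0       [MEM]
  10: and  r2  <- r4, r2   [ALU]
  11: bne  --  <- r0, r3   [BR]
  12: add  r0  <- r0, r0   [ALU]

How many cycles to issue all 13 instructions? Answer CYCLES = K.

CYCLES = 9

  cy0 -> i0 (ld) no-port MEM/MEM
  cy1 -> i1 (st) no-port MEM/BR
  cy2 -> i2/i3 (blt+or) dual
  cy3 -> i4 (add) RAW r0
  cy4 -> i5/i6 (or+and) dual
  cy5 -> i7 (add) RAW r4
  cy6 -> i8/i9 (xor+ld) dual
  cy7 -> i10/i11 (and+bne) dual
  cy8 -> i12 (add) tail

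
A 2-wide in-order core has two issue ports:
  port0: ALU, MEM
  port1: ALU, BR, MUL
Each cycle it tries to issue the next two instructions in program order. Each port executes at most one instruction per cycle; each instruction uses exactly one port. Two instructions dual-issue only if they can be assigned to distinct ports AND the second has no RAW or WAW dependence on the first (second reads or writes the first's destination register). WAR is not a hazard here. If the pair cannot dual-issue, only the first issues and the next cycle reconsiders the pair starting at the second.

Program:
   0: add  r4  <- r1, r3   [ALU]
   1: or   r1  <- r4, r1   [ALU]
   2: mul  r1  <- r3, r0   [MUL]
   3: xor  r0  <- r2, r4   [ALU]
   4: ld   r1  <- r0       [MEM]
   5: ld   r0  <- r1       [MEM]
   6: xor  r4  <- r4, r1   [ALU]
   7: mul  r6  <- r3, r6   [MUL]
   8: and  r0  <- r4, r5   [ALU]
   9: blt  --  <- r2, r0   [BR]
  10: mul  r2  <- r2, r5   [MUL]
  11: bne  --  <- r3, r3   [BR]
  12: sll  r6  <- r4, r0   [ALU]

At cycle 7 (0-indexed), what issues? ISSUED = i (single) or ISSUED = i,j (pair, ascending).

[0] i0  add.ALU  -- RAW r4
[1] i1  or.ALU  -- WAW r1
[2] i2,i3  mul.MUL;xor.ALU  -- 2-wide
[3] i4  ld.MEM  -- no-port MEM/MEM
[4] i5,i6  ld.MEM;xor.ALU  -- 2-wide
[5] i7,i8  mul.MUL;and.ALU  -- 2-wide
[6] i9  blt.BR  -- no-port BR/MUL
[7] i10  mul.MUL  -- no-port MUL/BR
[8] i11,i12  bne.BR;sll.ALU  -- 2-wide

ISSUED = 10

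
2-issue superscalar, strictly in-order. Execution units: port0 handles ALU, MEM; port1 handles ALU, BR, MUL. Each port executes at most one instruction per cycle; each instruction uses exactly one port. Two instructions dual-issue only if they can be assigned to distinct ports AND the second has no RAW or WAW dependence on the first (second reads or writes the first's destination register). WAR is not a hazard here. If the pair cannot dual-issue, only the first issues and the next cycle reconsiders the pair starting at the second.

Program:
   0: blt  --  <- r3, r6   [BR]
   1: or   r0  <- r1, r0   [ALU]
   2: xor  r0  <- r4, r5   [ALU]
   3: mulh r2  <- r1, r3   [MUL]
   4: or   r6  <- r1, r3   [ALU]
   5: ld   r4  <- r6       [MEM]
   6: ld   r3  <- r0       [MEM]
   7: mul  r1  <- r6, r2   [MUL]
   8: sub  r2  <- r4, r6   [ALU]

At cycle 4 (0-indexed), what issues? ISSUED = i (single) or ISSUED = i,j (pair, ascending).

#0 head=0: blt+or i0,i1 pair
#1 head=2: xor+mulh i2,i3 pair
#2 head=4: or i4 RAW r6
#3 head=5: ld i5 no-port MEM/MEM
#4 head=6: ld+mul i6,i7 pair
#5 head=8: sub i8 tail

ISSUED = 6,7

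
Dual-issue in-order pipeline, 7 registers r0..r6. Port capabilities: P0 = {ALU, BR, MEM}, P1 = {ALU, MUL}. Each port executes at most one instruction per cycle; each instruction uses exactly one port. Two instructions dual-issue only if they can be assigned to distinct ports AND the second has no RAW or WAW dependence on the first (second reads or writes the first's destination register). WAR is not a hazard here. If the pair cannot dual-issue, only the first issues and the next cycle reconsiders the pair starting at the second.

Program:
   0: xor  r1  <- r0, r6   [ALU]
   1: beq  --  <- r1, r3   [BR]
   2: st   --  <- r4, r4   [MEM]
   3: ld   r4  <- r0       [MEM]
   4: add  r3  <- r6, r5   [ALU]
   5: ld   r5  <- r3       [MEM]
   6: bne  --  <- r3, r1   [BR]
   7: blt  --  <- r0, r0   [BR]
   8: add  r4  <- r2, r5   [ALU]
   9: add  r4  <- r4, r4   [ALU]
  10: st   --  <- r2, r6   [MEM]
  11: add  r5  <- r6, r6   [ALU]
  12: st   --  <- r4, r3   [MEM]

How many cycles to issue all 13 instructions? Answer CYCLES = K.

CYCLES = 9

c0: i0 xor.ALU  RAW r1
c1: i1 beq.BR  no-port BR/MEM
c2: i2 st.MEM  no-port MEM/MEM
c3: i3+i4 ld.MEM/add.ALU  2-wide
c4: i5 ld.MEM  no-port MEM/BR
c5: i6 bne.BR  no-port BR/BR
c6: i7+i8 blt.BR/add.ALU  2-wide
c7: i9+i10 add.ALU/st.MEM  2-wide
c8: i11+i12 add.ALU/st.MEM  2-wide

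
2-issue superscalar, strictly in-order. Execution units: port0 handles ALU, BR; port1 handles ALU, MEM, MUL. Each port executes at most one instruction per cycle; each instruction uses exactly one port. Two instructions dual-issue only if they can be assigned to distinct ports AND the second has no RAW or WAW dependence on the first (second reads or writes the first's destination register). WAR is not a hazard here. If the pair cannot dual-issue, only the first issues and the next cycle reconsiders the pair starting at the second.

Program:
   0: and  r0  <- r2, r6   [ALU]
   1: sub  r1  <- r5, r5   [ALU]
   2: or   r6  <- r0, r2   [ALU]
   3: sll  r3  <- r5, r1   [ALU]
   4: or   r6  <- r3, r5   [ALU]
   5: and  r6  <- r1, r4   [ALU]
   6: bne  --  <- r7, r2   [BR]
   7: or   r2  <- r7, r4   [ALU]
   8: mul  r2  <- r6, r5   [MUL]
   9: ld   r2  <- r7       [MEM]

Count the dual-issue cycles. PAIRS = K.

  cy0 -> i0/i1 (and.ALU/sub.ALU) pair
  cy1 -> i2/i3 (or.ALU/sll.ALU) pair
  cy2 -> i4 (or.ALU) WAW r6
  cy3 -> i5/i6 (and.ALU/bne.BR) pair
  cy4 -> i7 (or.ALU) WAW r2
  cy5 -> i8 (mul.MUL) no-port MUL/MEM
  cy6 -> i9 (ld.MEM) tail

PAIRS = 3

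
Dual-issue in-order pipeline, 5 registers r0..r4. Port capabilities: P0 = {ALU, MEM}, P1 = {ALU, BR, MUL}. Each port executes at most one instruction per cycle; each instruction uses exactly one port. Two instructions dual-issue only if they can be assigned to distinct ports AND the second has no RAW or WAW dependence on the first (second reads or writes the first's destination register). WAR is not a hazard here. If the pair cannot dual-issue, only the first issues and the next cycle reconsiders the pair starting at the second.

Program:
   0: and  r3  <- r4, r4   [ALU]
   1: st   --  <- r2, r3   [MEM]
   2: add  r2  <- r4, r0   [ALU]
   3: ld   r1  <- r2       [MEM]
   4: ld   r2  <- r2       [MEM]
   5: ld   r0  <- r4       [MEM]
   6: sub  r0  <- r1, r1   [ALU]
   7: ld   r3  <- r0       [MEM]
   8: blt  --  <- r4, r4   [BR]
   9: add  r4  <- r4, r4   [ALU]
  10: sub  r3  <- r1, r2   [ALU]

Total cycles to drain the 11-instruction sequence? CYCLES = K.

CYCLES = 8

[0] i0  and  -- RAW r3
[1] i1/i2  st add  -- dual
[2] i3  ld  -- no-port MEM/MEM
[3] i4  ld  -- no-port MEM/MEM
[4] i5  ld  -- WAW r0
[5] i6  sub  -- RAW r0
[6] i7/i8  ld blt  -- dual
[7] i9/i10  add sub  -- dual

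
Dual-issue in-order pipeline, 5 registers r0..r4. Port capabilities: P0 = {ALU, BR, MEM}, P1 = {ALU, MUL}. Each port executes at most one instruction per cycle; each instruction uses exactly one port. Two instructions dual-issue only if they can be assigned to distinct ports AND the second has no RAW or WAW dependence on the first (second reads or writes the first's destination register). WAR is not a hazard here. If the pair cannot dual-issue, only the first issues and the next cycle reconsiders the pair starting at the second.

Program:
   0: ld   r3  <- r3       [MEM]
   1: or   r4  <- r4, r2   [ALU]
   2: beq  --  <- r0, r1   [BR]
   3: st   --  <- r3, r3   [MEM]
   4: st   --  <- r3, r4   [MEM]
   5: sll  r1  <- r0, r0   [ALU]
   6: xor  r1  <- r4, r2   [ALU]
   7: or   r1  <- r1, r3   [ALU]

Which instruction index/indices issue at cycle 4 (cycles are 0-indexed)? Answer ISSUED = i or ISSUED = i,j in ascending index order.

#0 head=0: ld+or i0,i1 pair
#1 head=2: beq i2 no-port BR/MEM
#2 head=3: st i3 no-port MEM/MEM
#3 head=4: st+sll i4,i5 pair
#4 head=6: xor i6 RAW+WAW r1
#5 head=7: or i7 tail

ISSUED = 6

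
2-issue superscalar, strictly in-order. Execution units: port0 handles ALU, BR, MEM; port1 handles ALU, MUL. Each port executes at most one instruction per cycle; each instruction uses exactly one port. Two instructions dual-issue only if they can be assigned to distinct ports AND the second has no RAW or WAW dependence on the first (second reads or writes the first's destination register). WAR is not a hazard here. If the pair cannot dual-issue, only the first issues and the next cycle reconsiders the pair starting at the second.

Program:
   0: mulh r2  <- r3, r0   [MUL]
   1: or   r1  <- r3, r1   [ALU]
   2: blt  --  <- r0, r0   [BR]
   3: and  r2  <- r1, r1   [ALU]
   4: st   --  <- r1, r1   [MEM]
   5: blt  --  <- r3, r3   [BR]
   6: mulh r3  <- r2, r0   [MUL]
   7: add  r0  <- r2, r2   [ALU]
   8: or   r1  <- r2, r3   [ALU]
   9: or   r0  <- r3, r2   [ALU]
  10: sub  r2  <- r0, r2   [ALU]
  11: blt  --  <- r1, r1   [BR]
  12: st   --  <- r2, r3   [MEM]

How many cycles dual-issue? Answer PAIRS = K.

PAIRS = 5

t=0 i0/i1:mulh.MUL or.ALU ; 2-wide
t=1 i2/i3:blt.BR and.ALU ; 2-wide
t=2 i4:st.MEM ; no-port MEM/BR
t=3 i5/i6:blt.BR mulh.MUL ; 2-wide
t=4 i7/i8:add.ALU or.ALU ; 2-wide
t=5 i9:or.ALU ; RAW r0
t=6 i10/i11:sub.ALU blt.BR ; 2-wide
t=7 i12:st.MEM ; tail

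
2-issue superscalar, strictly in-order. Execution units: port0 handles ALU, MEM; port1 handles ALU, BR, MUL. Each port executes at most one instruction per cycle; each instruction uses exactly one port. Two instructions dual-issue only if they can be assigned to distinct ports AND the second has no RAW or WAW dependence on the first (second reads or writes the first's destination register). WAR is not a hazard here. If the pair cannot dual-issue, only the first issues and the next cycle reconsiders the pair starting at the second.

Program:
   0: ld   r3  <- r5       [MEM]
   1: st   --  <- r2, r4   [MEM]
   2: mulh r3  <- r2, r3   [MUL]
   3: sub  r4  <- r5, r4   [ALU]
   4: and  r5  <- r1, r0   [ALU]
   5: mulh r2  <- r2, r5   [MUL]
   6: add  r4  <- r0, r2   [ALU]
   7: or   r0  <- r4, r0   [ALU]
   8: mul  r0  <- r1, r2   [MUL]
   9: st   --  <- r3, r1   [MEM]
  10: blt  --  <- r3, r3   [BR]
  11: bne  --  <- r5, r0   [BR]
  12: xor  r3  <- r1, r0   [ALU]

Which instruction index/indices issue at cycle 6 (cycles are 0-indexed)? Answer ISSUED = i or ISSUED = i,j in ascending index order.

  cy0 -> i0 (ld.MEM) no-port MEM/MEM
  cy1 -> i1&i2 (st.MEM+mulh.MUL) 2-wide
  cy2 -> i3&i4 (sub.ALU+and.ALU) 2-wide
  cy3 -> i5 (mulh.MUL) RAW r2
  cy4 -> i6 (add.ALU) RAW r4
  cy5 -> i7 (or.ALU) WAW r0
  cy6 -> i8&i9 (mul.MUL+st.MEM) 2-wide
  cy7 -> i10 (blt.BR) no-port BR/BR
  cy8 -> i11&i12 (bne.BR+xor.ALU) 2-wide

ISSUED = 8,9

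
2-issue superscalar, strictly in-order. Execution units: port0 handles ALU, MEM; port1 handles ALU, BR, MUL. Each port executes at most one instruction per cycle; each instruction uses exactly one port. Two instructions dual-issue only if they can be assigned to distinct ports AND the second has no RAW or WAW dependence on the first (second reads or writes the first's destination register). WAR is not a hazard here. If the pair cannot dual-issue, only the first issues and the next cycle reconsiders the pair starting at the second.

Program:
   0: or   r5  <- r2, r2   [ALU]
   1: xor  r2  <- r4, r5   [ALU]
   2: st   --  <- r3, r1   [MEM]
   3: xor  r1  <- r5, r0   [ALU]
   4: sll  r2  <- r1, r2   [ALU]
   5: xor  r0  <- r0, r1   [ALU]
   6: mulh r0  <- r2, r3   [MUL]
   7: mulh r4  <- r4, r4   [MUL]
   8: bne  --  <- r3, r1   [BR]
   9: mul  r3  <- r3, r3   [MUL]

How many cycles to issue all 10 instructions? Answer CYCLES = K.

#0 head=0: or i0 RAW r5
#1 head=1: xor st i1,i2 2-wide
#2 head=3: xor i3 RAW r1
#3 head=4: sll xor i4,i5 2-wide
#4 head=6: mulh i6 no-port MUL/MUL
#5 head=7: mulh i7 no-port MUL/BR
#6 head=8: bne i8 no-port BR/MUL
#7 head=9: mul i9 tail

CYCLES = 8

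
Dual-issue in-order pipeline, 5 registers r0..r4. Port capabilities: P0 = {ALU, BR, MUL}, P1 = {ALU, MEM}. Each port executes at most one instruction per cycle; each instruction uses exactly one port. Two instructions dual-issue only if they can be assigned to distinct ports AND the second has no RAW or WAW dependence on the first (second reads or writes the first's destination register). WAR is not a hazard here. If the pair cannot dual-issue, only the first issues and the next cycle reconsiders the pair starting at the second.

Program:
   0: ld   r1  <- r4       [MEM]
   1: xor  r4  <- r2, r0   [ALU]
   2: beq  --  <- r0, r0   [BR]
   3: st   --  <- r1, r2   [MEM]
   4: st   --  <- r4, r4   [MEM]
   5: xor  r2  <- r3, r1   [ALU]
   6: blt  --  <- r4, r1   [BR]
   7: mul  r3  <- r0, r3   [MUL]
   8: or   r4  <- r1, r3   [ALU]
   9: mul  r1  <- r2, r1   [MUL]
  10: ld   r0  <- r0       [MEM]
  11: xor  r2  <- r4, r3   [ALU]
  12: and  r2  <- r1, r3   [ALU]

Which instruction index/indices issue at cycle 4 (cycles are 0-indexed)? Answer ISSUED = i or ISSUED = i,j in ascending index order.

ISSUED = 7

0. ld xor @i0,i1  | 2-wide
1. beq st @i2,i3  | 2-wide
2. st xor @i4,i5  | 2-wide
3. blt @i6  | no-port BR/MUL
4. mul @i7  | RAW r3
5. or mul @i8,i9  | 2-wide
6. ld xor @i10,i11  | 2-wide
7. and @i12  | tail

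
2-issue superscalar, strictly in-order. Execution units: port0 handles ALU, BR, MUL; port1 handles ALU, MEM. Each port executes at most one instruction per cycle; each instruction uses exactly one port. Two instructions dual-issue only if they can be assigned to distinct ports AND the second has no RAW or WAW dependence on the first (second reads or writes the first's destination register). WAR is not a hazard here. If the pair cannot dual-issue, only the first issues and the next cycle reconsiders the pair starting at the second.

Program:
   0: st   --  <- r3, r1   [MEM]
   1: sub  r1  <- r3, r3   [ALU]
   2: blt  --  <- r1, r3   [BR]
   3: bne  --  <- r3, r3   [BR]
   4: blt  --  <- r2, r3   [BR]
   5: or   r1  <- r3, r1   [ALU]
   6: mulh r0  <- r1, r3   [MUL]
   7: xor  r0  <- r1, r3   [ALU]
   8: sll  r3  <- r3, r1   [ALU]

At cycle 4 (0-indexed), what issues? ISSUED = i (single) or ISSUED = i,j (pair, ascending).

ISSUED = 6

t=0 i0+i1:st.MEM/sub.ALU ; dual
t=1 i2:blt.BR ; no-port BR/BR
t=2 i3:bne.BR ; no-port BR/BR
t=3 i4+i5:blt.BR/or.ALU ; dual
t=4 i6:mulh.MUL ; WAW r0
t=5 i7+i8:xor.ALU/sll.ALU ; dual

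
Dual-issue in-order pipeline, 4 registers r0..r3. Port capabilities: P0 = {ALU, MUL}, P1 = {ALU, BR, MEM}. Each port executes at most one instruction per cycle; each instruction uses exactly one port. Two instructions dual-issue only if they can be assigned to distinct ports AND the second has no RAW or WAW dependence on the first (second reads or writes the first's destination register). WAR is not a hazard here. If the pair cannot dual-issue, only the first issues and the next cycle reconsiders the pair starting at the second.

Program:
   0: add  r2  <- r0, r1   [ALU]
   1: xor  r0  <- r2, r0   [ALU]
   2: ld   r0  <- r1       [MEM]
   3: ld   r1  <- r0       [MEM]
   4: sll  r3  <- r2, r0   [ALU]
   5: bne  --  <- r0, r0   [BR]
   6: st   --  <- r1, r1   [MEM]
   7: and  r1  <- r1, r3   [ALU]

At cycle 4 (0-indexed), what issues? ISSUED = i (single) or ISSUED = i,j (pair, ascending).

[0] i0  add.ALU  -- RAW r2
[1] i1  xor.ALU  -- WAW r0
[2] i2  ld.MEM  -- no-port MEM/MEM
[3] i3&i4  ld.MEM sll.ALU  -- pair
[4] i5  bne.BR  -- no-port BR/MEM
[5] i6&i7  st.MEM and.ALU  -- pair

ISSUED = 5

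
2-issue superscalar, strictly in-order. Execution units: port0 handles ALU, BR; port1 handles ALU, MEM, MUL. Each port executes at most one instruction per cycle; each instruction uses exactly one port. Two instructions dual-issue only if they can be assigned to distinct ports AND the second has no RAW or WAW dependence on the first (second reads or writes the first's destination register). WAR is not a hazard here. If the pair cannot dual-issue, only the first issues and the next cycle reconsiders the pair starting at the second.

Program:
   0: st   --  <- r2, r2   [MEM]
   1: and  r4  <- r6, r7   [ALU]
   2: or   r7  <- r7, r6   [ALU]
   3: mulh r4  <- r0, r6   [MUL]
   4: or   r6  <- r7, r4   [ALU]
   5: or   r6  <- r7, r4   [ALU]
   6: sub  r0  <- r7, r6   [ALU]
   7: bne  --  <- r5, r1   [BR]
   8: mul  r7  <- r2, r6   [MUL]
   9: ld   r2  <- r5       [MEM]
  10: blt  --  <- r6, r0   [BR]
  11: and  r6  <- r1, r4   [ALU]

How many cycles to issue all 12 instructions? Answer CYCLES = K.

CYCLES = 8

#0 head=0: st.MEM+and.ALU i0/i1 pair
#1 head=2: or.ALU+mulh.MUL i2/i3 pair
#2 head=4: or.ALU i4 WAW r6
#3 head=5: or.ALU i5 RAW r6
#4 head=6: sub.ALU+bne.BR i6/i7 pair
#5 head=8: mul.MUL i8 no-port MUL/MEM
#6 head=9: ld.MEM+blt.BR i9/i10 pair
#7 head=11: and.ALU i11 tail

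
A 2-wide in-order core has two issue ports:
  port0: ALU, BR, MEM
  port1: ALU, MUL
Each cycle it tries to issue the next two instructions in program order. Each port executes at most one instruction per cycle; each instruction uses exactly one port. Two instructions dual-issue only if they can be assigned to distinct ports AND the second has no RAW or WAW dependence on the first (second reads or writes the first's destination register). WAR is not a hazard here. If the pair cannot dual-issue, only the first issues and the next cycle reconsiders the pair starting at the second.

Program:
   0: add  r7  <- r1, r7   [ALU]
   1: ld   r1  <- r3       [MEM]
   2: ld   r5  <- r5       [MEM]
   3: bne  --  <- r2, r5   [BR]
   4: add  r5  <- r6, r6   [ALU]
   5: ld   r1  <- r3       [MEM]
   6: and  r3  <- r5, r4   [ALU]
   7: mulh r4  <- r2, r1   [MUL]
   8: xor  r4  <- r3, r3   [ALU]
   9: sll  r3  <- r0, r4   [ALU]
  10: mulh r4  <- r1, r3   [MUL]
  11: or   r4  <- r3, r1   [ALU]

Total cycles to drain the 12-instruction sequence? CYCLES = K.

c0: i0&i1 add ld  2-wide
c1: i2 ld  no-port MEM/BR
c2: i3&i4 bne add  2-wide
c3: i5&i6 ld and  2-wide
c4: i7 mulh  WAW r4
c5: i8 xor  RAW r4
c6: i9 sll  RAW r3
c7: i10 mulh  WAW r4
c8: i11 or  tail

CYCLES = 9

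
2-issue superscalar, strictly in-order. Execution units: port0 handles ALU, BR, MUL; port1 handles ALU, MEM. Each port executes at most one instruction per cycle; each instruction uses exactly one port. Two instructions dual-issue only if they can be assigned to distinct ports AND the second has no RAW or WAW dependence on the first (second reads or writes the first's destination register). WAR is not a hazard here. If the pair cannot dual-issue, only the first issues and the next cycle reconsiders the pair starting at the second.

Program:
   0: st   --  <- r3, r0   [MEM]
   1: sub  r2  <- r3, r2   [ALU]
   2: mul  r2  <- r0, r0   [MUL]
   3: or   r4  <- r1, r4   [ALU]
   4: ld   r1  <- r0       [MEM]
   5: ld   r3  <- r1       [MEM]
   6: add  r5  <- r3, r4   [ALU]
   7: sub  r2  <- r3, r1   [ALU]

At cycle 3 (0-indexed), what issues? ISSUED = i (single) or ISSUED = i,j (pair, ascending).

#0 head=0: st.MEM sub.ALU i0,i1 2-wide
#1 head=2: mul.MUL or.ALU i2,i3 2-wide
#2 head=4: ld.MEM i4 no-port MEM/MEM
#3 head=5: ld.MEM i5 RAW r3
#4 head=6: add.ALU sub.ALU i6,i7 2-wide

ISSUED = 5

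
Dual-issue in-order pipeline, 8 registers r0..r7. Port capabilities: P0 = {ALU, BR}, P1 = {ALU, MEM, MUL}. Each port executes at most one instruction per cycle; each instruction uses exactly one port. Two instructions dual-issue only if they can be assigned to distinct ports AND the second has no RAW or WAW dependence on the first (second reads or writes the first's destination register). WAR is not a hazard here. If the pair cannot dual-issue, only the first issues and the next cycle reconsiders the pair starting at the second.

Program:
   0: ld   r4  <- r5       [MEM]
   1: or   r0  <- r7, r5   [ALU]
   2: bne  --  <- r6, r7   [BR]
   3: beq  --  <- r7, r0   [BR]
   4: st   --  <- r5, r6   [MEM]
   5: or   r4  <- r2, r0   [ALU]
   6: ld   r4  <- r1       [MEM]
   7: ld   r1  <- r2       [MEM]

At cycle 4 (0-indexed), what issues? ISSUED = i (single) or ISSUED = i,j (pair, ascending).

t=0 i0&i1:ld.MEM+or.ALU ; 2-wide
t=1 i2:bne.BR ; no-port BR/BR
t=2 i3&i4:beq.BR+st.MEM ; 2-wide
t=3 i5:or.ALU ; WAW r4
t=4 i6:ld.MEM ; no-port MEM/MEM
t=5 i7:ld.MEM ; tail

ISSUED = 6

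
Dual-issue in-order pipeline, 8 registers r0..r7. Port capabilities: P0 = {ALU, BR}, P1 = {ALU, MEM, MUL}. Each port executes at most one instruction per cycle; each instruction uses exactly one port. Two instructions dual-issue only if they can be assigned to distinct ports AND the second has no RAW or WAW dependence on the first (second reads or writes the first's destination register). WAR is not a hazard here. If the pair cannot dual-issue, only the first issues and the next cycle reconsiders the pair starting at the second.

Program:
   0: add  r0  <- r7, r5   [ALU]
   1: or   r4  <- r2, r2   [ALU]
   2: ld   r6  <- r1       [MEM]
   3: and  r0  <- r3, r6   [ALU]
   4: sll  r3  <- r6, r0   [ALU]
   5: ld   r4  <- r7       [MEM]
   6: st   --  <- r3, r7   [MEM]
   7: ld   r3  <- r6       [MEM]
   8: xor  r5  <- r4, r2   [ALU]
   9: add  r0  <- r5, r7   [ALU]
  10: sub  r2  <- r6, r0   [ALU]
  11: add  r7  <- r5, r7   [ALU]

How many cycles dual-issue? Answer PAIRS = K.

c0: i0+i1 add.ALU+or.ALU  dual
c1: i2 ld.MEM  RAW r6
c2: i3 and.ALU  RAW r0
c3: i4+i5 sll.ALU+ld.MEM  dual
c4: i6 st.MEM  no-port MEM/MEM
c5: i7+i8 ld.MEM+xor.ALU  dual
c6: i9 add.ALU  RAW r0
c7: i10+i11 sub.ALU+add.ALU  dual

PAIRS = 4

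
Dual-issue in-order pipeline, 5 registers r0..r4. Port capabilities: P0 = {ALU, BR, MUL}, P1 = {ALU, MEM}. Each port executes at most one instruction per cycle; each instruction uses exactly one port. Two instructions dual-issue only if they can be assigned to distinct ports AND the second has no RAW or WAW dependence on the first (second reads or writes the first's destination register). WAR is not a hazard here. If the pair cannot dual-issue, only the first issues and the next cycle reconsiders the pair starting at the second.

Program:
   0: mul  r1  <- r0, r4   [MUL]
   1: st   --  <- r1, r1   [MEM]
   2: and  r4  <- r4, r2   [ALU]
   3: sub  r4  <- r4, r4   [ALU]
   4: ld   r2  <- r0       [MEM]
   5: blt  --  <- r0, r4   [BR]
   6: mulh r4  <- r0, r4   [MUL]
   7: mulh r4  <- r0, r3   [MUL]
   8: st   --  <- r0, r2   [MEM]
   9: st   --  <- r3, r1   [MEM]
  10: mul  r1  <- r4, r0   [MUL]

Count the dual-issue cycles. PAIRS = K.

PAIRS = 4

t=0 i0:mul ; RAW r1
t=1 i1/i2:st;and ; 2-wide
t=2 i3/i4:sub;ld ; 2-wide
t=3 i5:blt ; no-port BR/MUL
t=4 i6:mulh ; no-port MUL/MUL
t=5 i7/i8:mulh;st ; 2-wide
t=6 i9/i10:st;mul ; 2-wide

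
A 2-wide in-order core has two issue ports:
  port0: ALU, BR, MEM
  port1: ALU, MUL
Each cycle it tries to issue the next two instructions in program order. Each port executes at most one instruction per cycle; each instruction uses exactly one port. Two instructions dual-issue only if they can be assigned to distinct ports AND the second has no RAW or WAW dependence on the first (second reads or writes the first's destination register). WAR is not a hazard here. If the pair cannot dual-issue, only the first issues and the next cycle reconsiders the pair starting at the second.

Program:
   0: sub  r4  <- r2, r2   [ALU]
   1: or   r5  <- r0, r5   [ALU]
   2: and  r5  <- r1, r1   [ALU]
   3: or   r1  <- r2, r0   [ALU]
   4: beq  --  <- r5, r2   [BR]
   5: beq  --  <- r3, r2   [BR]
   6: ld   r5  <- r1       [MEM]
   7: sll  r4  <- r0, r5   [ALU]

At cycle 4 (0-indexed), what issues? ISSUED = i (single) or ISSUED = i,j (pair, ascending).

ISSUED = 6

  cy0 -> i0,i1 (sub.ALU;or.ALU) 2-wide
  cy1 -> i2,i3 (and.ALU;or.ALU) 2-wide
  cy2 -> i4 (beq.BR) no-port BR/BR
  cy3 -> i5 (beq.BR) no-port BR/MEM
  cy4 -> i6 (ld.MEM) RAW r5
  cy5 -> i7 (sll.ALU) tail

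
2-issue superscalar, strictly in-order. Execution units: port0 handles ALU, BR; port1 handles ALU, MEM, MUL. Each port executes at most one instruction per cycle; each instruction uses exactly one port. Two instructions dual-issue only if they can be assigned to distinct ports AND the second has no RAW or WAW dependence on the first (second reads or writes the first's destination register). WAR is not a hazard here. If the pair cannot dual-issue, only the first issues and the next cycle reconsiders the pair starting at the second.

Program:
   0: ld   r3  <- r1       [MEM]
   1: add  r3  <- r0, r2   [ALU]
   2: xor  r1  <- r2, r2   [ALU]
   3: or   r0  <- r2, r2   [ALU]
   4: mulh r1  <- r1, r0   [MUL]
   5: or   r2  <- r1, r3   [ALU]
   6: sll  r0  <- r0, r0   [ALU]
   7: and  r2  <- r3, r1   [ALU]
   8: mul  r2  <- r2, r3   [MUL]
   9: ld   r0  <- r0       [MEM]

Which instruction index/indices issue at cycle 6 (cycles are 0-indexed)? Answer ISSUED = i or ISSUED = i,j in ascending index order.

c0: i0 ld  WAW r3
c1: i1/i2 add/xor  dual
c2: i3 or  RAW r0
c3: i4 mulh  RAW r1
c4: i5/i6 or/sll  dual
c5: i7 and  RAW+WAW r2
c6: i8 mul  no-port MUL/MEM
c7: i9 ld  tail

ISSUED = 8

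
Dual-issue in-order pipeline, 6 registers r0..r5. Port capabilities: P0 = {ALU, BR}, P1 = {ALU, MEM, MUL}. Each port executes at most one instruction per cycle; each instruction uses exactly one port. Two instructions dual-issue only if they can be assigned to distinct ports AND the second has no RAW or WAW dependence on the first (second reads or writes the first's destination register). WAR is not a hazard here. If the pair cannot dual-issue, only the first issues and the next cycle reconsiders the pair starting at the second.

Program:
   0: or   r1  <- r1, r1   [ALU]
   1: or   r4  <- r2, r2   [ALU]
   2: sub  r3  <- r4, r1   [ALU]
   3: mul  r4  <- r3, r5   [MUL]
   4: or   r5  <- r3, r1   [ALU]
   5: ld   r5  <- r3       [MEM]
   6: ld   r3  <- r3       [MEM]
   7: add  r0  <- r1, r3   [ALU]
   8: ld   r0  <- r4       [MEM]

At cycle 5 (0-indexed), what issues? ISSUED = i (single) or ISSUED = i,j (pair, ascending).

ISSUED = 7

[0] i0+i1  or/or  -- 2-wide
[1] i2  sub  -- RAW r3
[2] i3+i4  mul/or  -- 2-wide
[3] i5  ld  -- no-port MEM/MEM
[4] i6  ld  -- RAW r3
[5] i7  add  -- WAW r0
[6] i8  ld  -- tail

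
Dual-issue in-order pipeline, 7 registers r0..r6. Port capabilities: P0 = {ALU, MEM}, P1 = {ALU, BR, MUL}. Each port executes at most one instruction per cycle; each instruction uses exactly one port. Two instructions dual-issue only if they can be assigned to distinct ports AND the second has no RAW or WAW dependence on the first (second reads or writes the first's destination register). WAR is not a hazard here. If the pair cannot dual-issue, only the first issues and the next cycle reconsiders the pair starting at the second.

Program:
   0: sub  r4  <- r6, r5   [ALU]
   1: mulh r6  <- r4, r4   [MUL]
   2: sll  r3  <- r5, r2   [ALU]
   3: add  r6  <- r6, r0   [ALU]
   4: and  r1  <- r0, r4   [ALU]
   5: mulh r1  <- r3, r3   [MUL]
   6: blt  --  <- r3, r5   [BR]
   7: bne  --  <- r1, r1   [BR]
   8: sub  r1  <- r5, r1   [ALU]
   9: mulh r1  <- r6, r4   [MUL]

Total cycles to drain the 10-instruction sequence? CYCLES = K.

CYCLES = 7

0. sub @i0  | RAW r4
1. mulh/sll @i1/i2  | dual
2. add/and @i3/i4  | dual
3. mulh @i5  | no-port MUL/BR
4. blt @i6  | no-port BR/BR
5. bne/sub @i7/i8  | dual
6. mulh @i9  | tail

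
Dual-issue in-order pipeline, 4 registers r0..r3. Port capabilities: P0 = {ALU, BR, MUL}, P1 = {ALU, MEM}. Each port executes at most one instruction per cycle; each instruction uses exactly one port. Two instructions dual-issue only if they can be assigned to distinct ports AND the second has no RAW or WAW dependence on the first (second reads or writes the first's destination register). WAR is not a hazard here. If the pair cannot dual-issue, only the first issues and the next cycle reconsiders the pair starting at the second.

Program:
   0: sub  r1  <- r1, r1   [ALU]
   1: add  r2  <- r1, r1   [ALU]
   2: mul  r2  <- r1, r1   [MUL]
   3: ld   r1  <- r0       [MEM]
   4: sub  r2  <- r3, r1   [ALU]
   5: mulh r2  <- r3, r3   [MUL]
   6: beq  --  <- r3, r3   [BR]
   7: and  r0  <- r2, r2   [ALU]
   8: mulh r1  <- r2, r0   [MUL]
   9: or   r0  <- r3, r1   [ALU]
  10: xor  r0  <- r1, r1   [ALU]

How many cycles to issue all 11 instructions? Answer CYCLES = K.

CYCLES = 9

c0: i0 sub.ALU  RAW r1
c1: i1 add.ALU  WAW r2
c2: i2&i3 mul.MUL+ld.MEM  dual
c3: i4 sub.ALU  WAW r2
c4: i5 mulh.MUL  no-port MUL/BR
c5: i6&i7 beq.BR+and.ALU  dual
c6: i8 mulh.MUL  RAW r1
c7: i9 or.ALU  WAW r0
c8: i10 xor.ALU  tail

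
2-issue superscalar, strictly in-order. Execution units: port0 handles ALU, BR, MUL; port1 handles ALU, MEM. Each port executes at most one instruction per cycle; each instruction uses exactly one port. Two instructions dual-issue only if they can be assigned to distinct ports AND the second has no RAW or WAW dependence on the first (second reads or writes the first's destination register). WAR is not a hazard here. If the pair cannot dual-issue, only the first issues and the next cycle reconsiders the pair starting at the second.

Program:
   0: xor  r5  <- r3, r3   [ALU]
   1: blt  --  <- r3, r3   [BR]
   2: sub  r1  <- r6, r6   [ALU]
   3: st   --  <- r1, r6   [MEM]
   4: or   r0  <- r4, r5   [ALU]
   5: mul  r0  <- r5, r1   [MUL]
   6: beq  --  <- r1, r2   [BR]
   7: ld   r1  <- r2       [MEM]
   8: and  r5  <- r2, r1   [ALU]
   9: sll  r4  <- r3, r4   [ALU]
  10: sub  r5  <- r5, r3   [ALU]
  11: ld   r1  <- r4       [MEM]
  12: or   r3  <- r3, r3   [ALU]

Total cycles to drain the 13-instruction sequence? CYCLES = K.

CYCLES = 8

t=0 i0&i1:xor blt ; dual
t=1 i2:sub ; RAW r1
t=2 i3&i4:st or ; dual
t=3 i5:mul ; no-port MUL/BR
t=4 i6&i7:beq ld ; dual
t=5 i8&i9:and sll ; dual
t=6 i10&i11:sub ld ; dual
t=7 i12:or ; tail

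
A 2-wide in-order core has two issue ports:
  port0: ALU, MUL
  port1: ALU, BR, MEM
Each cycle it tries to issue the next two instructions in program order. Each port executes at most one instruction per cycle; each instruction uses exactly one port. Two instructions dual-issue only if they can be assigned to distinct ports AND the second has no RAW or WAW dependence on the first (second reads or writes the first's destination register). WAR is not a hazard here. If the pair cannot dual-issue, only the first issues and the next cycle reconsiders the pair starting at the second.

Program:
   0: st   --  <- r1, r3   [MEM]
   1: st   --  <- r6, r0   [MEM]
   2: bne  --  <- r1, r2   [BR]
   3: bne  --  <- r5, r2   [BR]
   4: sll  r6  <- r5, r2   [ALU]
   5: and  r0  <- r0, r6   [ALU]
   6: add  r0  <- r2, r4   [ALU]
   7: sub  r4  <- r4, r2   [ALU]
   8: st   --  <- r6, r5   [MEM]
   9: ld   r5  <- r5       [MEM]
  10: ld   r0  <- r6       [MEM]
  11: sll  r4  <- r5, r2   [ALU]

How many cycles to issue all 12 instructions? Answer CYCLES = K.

CYCLES = 9

c0: i0 st  no-port MEM/MEM
c1: i1 st  no-port MEM/BR
c2: i2 bne  no-port BR/BR
c3: i3+i4 bne sll  dual
c4: i5 and  WAW r0
c5: i6+i7 add sub  dual
c6: i8 st  no-port MEM/MEM
c7: i9 ld  no-port MEM/MEM
c8: i10+i11 ld sll  dual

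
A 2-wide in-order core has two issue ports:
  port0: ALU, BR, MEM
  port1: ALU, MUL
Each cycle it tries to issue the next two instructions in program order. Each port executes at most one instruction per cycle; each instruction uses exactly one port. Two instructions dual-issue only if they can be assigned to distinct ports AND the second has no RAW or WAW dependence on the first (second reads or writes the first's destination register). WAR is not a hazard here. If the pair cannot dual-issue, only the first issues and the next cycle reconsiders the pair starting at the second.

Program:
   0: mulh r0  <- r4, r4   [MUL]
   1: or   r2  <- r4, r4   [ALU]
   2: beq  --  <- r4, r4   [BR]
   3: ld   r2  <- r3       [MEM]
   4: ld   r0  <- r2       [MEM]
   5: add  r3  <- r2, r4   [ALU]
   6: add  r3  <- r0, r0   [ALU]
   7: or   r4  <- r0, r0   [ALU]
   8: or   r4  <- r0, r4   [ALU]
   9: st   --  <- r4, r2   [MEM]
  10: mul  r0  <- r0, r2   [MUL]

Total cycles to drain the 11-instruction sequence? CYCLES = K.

0. mulh.MUL/or.ALU @i0&i1  | dual
1. beq.BR @i2  | no-port BR/MEM
2. ld.MEM @i3  | no-port MEM/MEM
3. ld.MEM/add.ALU @i4&i5  | dual
4. add.ALU/or.ALU @i6&i7  | dual
5. or.ALU @i8  | RAW r4
6. st.MEM/mul.MUL @i9&i10  | dual

CYCLES = 7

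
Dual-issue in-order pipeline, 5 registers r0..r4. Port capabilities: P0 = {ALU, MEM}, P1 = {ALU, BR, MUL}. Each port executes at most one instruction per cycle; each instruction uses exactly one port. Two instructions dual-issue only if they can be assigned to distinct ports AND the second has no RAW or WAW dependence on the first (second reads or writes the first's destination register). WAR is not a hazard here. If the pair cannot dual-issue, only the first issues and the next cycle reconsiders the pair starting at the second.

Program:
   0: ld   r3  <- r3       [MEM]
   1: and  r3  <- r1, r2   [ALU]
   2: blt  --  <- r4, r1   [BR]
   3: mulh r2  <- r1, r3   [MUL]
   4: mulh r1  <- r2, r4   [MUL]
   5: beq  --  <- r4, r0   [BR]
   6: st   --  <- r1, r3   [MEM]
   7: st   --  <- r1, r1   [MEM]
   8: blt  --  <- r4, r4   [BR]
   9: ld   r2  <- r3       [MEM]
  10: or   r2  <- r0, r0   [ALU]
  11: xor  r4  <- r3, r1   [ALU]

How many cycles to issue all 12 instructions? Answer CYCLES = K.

CYCLES = 8

  cy0 -> i0 (ld.MEM) WAW r3
  cy1 -> i1+i2 (and.ALU;blt.BR) pair
  cy2 -> i3 (mulh.MUL) no-port MUL/MUL
  cy3 -> i4 (mulh.MUL) no-port MUL/BR
  cy4 -> i5+i6 (beq.BR;st.MEM) pair
  cy5 -> i7+i8 (st.MEM;blt.BR) pair
  cy6 -> i9 (ld.MEM) WAW r2
  cy7 -> i10+i11 (or.ALU;xor.ALU) pair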